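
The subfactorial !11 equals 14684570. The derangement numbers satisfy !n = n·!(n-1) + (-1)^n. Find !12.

!12 = 12·14684570 + 1 = 176214841.

176214841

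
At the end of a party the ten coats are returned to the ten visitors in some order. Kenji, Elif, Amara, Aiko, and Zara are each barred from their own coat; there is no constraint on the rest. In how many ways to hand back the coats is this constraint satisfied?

2170680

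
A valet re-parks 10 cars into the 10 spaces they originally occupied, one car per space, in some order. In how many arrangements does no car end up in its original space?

1334961

By inclusion-exclusion, !10 = Σ (-1)^k · 10!/k! for k=0..10
= 10! - 10!/1! + 10!/2! - 10!/3! + 10!/4! - 10!/5! + 10!/6! - 10!/7! + 10!/8! - 10!/9! + 10!/10!
= 3628800 - 3628800 + 1814400 - 604800 + 151200 - 30240 + 5040 - 720 + 90 - 10 + 1
= 1334961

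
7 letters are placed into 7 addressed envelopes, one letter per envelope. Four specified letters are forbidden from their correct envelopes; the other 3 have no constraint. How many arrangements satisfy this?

2790

Inclusion-exclusion on the 4 forbidden self-matches:
Σ_{j=0}^{4} (-1)^j C(4,j)(7-j)!
= C(4,0)·7! - C(4,1)·6! + C(4,2)·5! - C(4,3)·4! + C(4,4)·3!
= 5040 - 2880 + 720 - 96 + 6
= 2790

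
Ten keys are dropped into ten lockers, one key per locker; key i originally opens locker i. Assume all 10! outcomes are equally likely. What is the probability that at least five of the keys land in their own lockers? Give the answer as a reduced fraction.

829/226800

Favorable outcomes: Σ_{i≥5} C(10,i)·!(10-i) = 252·44 + 210·9 + 120·2 + 45·1 + 10·0 + 1·1 = 13264.
Total outcomes: 10! = 3628800.
Probability = 13264/3628800 = 829/226800.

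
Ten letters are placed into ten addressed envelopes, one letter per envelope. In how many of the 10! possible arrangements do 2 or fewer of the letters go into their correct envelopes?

3337406

Sum C(10,i)·!(10-i) for i = 0..2:
  i=0: C(10,0)·!10 = 1·1334961 = 1334961
  i=1: C(10,1)·!9 = 10·133496 = 1334960
  i=2: C(10,2)·!8 = 45·14833 = 667485
Total = 3337406.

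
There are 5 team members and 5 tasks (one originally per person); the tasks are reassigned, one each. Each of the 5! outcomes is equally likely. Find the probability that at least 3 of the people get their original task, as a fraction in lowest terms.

Favorable outcomes: Σ_{i≥3} C(5,i)·!(5-i) = 10·1 + 5·0 + 1·1 = 11.
Total outcomes: 5! = 120.
Probability = 11/120 = 11/120.

11/120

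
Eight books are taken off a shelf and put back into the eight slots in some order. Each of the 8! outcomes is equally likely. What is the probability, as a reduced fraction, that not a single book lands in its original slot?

2119/5760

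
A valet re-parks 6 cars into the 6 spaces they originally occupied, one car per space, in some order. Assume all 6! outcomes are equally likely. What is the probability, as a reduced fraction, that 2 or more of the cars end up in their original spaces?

Favorable outcomes: Σ_{i≥2} C(6,i)·!(6-i) = 15·9 + 20·2 + 15·1 + 6·0 + 1·1 = 191.
Total outcomes: 6! = 720.
Probability = 191/720 = 191/720.

191/720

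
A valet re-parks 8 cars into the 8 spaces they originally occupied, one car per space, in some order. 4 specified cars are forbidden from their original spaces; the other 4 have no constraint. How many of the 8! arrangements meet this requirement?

Inclusion-exclusion on the 4 forbidden self-matches:
Σ_{j=0}^{4} (-1)^j C(4,j)(8-j)!
= C(4,0)·8! - C(4,1)·7! + C(4,2)·6! - C(4,3)·5! + C(4,4)·4!
= 40320 - 20160 + 4320 - 480 + 24
= 24024

24024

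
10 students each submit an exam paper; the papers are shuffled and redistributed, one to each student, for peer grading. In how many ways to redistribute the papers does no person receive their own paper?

1334961

The subfactorial !10 = [10!/e] (nearest integer).
10! = 3628800, and 3628800/e ≈ 1334960.92, so !10 = 1334961.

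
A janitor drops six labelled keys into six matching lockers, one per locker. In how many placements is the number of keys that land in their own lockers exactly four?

15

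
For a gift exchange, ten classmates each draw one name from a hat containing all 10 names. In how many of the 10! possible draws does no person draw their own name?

Recurrence: !10 = 10·!9 + (-1)^10.
!10 = 10·133496 + 1 = 1334961

1334961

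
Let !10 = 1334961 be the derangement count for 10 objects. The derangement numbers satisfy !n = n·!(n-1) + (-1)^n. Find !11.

!11 = 11·1334961 - 1 = 14684570.

14684570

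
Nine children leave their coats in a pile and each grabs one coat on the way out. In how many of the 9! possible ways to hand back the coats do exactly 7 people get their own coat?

Choose which 7 of the 9 are fixed: C(9,7) = 36.
The other 2 form a derangement: !2 = 1.
Total: 36 × 1 = 36.

36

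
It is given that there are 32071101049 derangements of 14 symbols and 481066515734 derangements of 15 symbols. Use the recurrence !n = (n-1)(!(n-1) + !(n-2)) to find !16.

7697064251745

!16 = (16-1)·(!15 + !14) = 15·(481066515734 + 32071101049) = 15·513137616783 = 7697064251745.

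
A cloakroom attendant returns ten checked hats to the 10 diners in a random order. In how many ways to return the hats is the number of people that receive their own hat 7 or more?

# with exactly i fixed is C(10,i)·!(10-i); sum over i=7..10:
  i=7: C(10,7)·!3 = 120·2 = 240
  i=8: C(10,8)·!2 = 45·1 = 45
  i=9: C(10,9)·!1 = 10·0 = 0
  i=10: C(10,10)·!0 = 1·1 = 1
Total = 286.

286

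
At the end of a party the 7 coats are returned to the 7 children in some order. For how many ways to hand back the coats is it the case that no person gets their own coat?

1854

!7 is the nearest integer to 7!/e.
7! = 5040, and 5040/e ≈ 1854.11, so !7 = 1854.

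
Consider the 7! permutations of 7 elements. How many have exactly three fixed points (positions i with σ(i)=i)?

Choose which 3 of the 7 are fixed: C(7,3) = 35.
The other 4 form a derangement: !4 = 9.
Total: 35 × 9 = 315.

315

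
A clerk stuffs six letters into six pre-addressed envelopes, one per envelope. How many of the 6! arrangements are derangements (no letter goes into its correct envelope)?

265

By inclusion-exclusion, !6 = Σ (-1)^k · 6!/k! for k=0..6
= 6! - 6!/1! + 6!/2! - 6!/3! + 6!/4! - 6!/5! + 6!/6!
= 720 - 720 + 360 - 120 + 30 - 6 + 1
= 265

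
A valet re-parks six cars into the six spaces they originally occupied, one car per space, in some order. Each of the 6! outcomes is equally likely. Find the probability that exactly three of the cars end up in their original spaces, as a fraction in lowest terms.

Favorable outcomes: C(6,3)·!3 = 20·2 = 40.
Total outcomes: 6! = 720.
Probability = 40/720 = 1/18.

1/18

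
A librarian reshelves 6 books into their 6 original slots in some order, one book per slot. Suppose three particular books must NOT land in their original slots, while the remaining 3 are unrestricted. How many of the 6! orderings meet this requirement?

426

Inclusion-exclusion on the 3 forbidden self-matches:
Σ_{j=0}^{3} (-1)^j C(3,j)(6-j)!
= C(3,0)·6! - C(3,1)·5! + C(3,2)·4! - C(3,3)·3!
= 720 - 360 + 72 - 6
= 426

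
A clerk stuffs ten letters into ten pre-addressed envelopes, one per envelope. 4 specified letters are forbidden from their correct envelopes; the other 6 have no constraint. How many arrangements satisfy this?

2399760

Let A_j be the event that the j-th constrained one is fixed. By inclusion-exclusion over the 4 events:
Σ_{j=0}^{4} (-1)^j C(4,j)(10-j)!
= C(4,0)·10! - C(4,1)·9! + C(4,2)·8! - C(4,3)·7! + C(4,4)·6!
= 3628800 - 1451520 + 241920 - 20160 + 720
= 2399760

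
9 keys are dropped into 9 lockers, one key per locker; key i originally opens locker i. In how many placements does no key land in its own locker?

133496

The number of derangements of 9 is !9 = Σ_{k=0}^{9} (-1)^k·9!/k!
= 9! - 9!/1! + 9!/2! - 9!/3! + 9!/4! - 9!/5! + 9!/6! - 9!/7! + 9!/8! - 9!/9!
= 362880 - 362880 + 181440 - 60480 + 15120 - 3024 + 504 - 72 + 9 - 1
= 133496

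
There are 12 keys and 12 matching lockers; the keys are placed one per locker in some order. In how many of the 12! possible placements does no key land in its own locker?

176214841

The subfactorial !12 = [12!/e] (nearest integer).
12! = 479001600, and 479001600/e ≈ 176214840.93, so !12 = 176214841.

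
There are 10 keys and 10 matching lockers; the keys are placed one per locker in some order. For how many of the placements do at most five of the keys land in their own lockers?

3626624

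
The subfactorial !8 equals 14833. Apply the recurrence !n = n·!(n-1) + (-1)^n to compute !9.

133496

!9 = 9·14833 - 1 = 133496.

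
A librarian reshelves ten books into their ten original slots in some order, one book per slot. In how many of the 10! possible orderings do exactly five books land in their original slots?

11088

Pick the 5 fixed positions: C(10,5) = 252 ways.
The remaining 5 must be deranged: !5 = 44.
Total: 252 × 44 = 11088.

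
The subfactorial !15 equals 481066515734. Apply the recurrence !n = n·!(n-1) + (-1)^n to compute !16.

!16 = 16·481066515734 + 1 = 7697064251745.

7697064251745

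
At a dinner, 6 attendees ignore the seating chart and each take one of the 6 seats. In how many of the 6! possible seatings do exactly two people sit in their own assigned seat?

135

Choose which 2 of the 6 are fixed: C(6,2) = 15.
The remaining 4 must be deranged: !4 = 9.
Total: 15 × 9 = 135.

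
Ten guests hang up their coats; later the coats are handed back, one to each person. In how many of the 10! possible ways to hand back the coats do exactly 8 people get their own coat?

45

Pick the 8 fixed positions: C(10,8) = 45 ways.
The other 2 form a derangement: !2 = 1.
Total: 45 × 1 = 45.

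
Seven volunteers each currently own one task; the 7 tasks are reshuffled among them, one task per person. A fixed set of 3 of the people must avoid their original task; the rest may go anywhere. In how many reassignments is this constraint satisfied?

3216

Let A_j be the event that the j-th constrained one is fixed. By inclusion-exclusion over the 3 events:
Σ_{j=0}^{3} (-1)^j C(3,j)(7-j)!
= C(3,0)·7! - C(3,1)·6! + C(3,2)·5! - C(3,3)·4!
= 5040 - 2160 + 360 - 24
= 3216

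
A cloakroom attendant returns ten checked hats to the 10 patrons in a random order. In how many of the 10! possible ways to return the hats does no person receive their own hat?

!10 = 10! · Σ_{k=0}^{10} (-1)^k/k!
= 10! - 10!/1! + 10!/2! - 10!/3! + 10!/4! - 10!/5! + 10!/6! - 10!/7! + 10!/8! - 10!/9! + 10!/10!
= 3628800 - 3628800 + 1814400 - 604800 + 151200 - 30240 + 5040 - 720 + 90 - 10 + 1
= 1334961

1334961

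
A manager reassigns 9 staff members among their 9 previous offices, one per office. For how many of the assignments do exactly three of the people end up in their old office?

Pick the 3 fixed positions: C(9,3) = 84 ways.
The other 6 form a derangement: !6 = 265.
Total: 84 × 265 = 22260.

22260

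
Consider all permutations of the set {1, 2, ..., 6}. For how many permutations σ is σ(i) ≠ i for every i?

!6 = 6! · Σ_{k=0}^{6} (-1)^k/k!
= 6! - 6!/1! + 6!/2! - 6!/3! + 6!/4! - 6!/5! + 6!/6!
= 720 - 720 + 360 - 120 + 30 - 6 + 1
= 265

265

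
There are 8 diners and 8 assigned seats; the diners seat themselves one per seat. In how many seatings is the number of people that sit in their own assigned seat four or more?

771

Sum C(8,i)·!(8-i) for i = 4..8:
  i=4: C(8,4)·!4 = 70·9 = 630
  i=5: C(8,5)·!3 = 56·2 = 112
  i=6: C(8,6)·!2 = 28·1 = 28
  i=7: C(8,7)·!1 = 8·0 = 0
  i=8: C(8,8)·!0 = 1·1 = 1
Total = 771.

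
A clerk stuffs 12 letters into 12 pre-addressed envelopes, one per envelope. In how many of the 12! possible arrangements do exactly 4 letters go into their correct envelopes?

7342335

Pick the 4 fixed positions: C(12,4) = 495 ways.
The other 8 form a derangement: !8 = 14833.
Total: 495 × 14833 = 7342335.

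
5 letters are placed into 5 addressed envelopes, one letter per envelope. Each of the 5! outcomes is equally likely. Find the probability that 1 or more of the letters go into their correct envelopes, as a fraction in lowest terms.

19/30

Favorable outcomes: Σ_{i≥1} C(5,i)·!(5-i) = 5·9 + 10·2 + 10·1 + 5·0 + 1·1 = 76.
Total outcomes: 5! = 120.
Probability = 76/120 = 19/30.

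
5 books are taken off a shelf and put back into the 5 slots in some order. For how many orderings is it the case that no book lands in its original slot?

44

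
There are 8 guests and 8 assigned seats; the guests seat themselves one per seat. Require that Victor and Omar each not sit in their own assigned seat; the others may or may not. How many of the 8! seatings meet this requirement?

30960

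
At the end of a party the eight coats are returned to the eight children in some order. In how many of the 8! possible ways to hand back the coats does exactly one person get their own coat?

14832

Choose which one of the 8 is fixed: C(8,1) = 8.
The remaining 7 must be deranged: !7 = 1854.
Total: 8 × 1854 = 14832.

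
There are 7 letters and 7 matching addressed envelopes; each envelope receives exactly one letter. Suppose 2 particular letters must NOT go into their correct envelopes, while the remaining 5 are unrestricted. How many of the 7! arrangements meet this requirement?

Let A_j be the event that the j-th constrained one is fixed. By inclusion-exclusion over the 2 events:
Σ_{j=0}^{2} (-1)^j C(2,j)(7-j)!
= C(2,0)·7! - C(2,1)·6! + C(2,2)·5!
= 5040 - 1440 + 120
= 3720

3720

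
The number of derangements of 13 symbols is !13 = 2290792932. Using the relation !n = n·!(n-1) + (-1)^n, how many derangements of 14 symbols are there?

!14 = 14·2290792932 + 1 = 32071101049.

32071101049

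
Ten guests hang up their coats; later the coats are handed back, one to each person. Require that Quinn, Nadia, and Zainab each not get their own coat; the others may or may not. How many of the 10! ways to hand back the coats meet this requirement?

Inclusion-exclusion on the 3 forbidden self-matches:
Σ_{j=0}^{3} (-1)^j C(3,j)(10-j)!
= C(3,0)·10! - C(3,1)·9! + C(3,2)·8! - C(3,3)·7!
= 3628800 - 1088640 + 120960 - 5040
= 2656080

2656080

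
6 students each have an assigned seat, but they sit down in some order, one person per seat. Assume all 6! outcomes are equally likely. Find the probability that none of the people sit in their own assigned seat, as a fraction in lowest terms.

53/144

Favorable outcomes: !6 = 265.
Total outcomes: 6! = 720.
Probability = 265/720 = 53/144.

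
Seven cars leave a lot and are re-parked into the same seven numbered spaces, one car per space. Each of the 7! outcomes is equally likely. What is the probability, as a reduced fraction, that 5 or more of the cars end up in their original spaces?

Favorable outcomes: Σ_{i≥5} C(7,i)·!(7-i) = 21·1 + 7·0 + 1·1 = 22.
Total outcomes: 7! = 5040.
Probability = 22/5040 = 11/2520.

11/2520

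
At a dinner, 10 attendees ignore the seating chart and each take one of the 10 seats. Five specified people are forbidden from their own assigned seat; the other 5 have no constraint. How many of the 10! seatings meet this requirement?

2170680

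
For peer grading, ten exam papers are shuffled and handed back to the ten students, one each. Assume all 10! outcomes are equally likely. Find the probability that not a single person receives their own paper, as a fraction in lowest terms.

Favorable outcomes: !10 = 1334961.
Total outcomes: 10! = 3628800.
Probability = 1334961/3628800 = 16481/44800.

16481/44800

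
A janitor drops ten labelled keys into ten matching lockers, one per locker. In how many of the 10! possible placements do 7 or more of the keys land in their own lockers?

286

Sum C(10,i)·!(10-i) for i = 7..10:
  i=7: C(10,7)·!3 = 120·2 = 240
  i=8: C(10,8)·!2 = 45·1 = 45
  i=9: C(10,9)·!1 = 10·0 = 0
  i=10: C(10,10)·!0 = 1·1 = 1
Total = 286.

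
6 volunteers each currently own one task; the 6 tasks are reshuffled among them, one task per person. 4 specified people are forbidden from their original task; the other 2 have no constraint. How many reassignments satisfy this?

Inclusion-exclusion on the 4 forbidden self-matches:
Σ_{j=0}^{4} (-1)^j C(4,j)(6-j)!
= C(4,0)·6! - C(4,1)·5! + C(4,2)·4! - C(4,3)·3! + C(4,4)·2!
= 720 - 480 + 144 - 24 + 2
= 362

362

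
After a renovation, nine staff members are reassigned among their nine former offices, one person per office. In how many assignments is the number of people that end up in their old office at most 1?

266993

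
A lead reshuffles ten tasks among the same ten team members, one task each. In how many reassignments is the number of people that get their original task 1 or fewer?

2669921

Sum C(10,i)·!(10-i) for i = 0..1:
  i=0: C(10,0)·!10 = 1·1334961 = 1334961
  i=1: C(10,1)·!9 = 10·133496 = 1334960
Total = 2669921.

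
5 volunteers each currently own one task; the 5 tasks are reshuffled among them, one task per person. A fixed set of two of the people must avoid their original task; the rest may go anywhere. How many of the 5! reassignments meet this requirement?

78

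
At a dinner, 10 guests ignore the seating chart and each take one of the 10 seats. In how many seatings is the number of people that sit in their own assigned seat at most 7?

# with exactly i fixed is C(10,i)·!(10-i); sum over i=0..7:
  i=0: C(10,0)·!10 = 1·1334961 = 1334961
  i=1: C(10,1)·!9 = 10·133496 = 1334960
  i=2: C(10,2)·!8 = 45·14833 = 667485
  i=3: C(10,3)·!7 = 120·1854 = 222480
  i=4: C(10,4)·!6 = 210·265 = 55650
  i=5: C(10,5)·!5 = 252·44 = 11088
  i=6: C(10,6)·!4 = 210·9 = 1890
  i=7: C(10,7)·!3 = 120·2 = 240
Total = 3628754.

3628754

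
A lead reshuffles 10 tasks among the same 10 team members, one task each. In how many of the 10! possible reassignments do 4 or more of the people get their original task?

# with exactly i fixed is C(10,i)·!(10-i); sum over i=4..10:
  i=4: C(10,4)·!6 = 210·265 = 55650
  i=5: C(10,5)·!5 = 252·44 = 11088
  i=6: C(10,6)·!4 = 210·9 = 1890
  i=7: C(10,7)·!3 = 120·2 = 240
  i=8: C(10,8)·!2 = 45·1 = 45
  i=9: C(10,9)·!1 = 10·0 = 0
  i=10: C(10,10)·!0 = 1·1 = 1
Total = 68914.

68914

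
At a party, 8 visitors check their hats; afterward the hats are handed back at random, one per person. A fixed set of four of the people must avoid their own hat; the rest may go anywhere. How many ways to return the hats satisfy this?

24024

Let A_j be the event that the j-th constrained one is fixed. By inclusion-exclusion over the 4 events:
Σ_{j=0}^{4} (-1)^j C(4,j)(8-j)!
= C(4,0)·8! - C(4,1)·7! + C(4,2)·6! - C(4,3)·5! + C(4,4)·4!
= 40320 - 20160 + 4320 - 480 + 24
= 24024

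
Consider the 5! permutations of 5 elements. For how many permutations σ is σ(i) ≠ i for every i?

!5 is the nearest integer to 5!/e.
5! = 120, and 120/e ≈ 44.15, so !5 = 44.

44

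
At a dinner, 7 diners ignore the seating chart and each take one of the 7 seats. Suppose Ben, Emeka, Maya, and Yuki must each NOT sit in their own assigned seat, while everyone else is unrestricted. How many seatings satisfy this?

2790

Let A_j be the event that the j-th constrained one is fixed. By inclusion-exclusion over the 4 events:
Σ_{j=0}^{4} (-1)^j C(4,j)(7-j)!
= C(4,0)·7! - C(4,1)·6! + C(4,2)·5! - C(4,3)·4! + C(4,4)·3!
= 5040 - 2880 + 720 - 96 + 6
= 2790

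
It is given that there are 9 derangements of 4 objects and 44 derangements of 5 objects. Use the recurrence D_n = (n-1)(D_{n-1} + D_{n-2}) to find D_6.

265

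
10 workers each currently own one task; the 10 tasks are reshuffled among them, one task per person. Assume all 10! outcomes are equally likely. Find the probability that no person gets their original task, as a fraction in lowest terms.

Favorable outcomes: !10 = 1334961.
Total outcomes: 10! = 3628800.
Probability = 1334961/3628800 = 16481/44800.

16481/44800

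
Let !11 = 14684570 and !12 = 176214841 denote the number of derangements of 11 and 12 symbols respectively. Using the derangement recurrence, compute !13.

!13 = (13-1)·(!12 + !11) = 12·(176214841 + 14684570) = 12·190899411 = 2290792932.

2290792932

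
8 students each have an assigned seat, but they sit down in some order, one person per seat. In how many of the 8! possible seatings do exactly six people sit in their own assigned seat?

Pick the 6 fixed positions: C(8,6) = 28 ways.
The remaining 2 must be deranged: !2 = 1.
Total: 28 × 1 = 28.

28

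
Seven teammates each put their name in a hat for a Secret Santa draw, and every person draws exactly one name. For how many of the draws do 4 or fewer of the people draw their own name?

5018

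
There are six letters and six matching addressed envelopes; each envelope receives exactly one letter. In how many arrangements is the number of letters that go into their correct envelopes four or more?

16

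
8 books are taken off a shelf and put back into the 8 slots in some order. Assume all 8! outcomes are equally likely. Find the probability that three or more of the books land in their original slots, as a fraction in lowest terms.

647/8064

Favorable outcomes: Σ_{i≥3} C(8,i)·!(8-i) = 56·44 + 70·9 + 56·2 + 28·1 + 8·0 + 1·1 = 3235.
Total outcomes: 8! = 40320.
Probability = 3235/40320 = 647/8064.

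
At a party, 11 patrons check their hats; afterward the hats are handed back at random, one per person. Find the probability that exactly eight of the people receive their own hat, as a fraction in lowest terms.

1/120960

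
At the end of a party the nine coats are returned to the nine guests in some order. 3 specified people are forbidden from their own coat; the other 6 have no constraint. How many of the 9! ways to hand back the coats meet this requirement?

Let A_j be the event that the j-th constrained one is fixed. By inclusion-exclusion over the 3 events:
Σ_{j=0}^{3} (-1)^j C(3,j)(9-j)!
= C(3,0)·9! - C(3,1)·8! + C(3,2)·7! - C(3,3)·6!
= 362880 - 120960 + 15120 - 720
= 256320

256320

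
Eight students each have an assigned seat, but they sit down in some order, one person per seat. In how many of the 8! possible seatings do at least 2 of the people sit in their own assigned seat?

10655

# with exactly i fixed is C(8,i)·!(8-i); sum over i=2..8:
  i=2: C(8,2)·!6 = 28·265 = 7420
  i=3: C(8,3)·!5 = 56·44 = 2464
  i=4: C(8,4)·!4 = 70·9 = 630
  i=5: C(8,5)·!3 = 56·2 = 112
  i=6: C(8,6)·!2 = 28·1 = 28
  i=7: C(8,7)·!1 = 8·0 = 0
  i=8: C(8,8)·!0 = 1·1 = 1
Total = 10655.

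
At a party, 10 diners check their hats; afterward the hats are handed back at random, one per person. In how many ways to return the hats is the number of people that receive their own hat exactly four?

Choose which 4 of the 10 are fixed: C(10,4) = 210.
The other 6 form a derangement: !6 = 265.
Total: 210 × 265 = 55650.

55650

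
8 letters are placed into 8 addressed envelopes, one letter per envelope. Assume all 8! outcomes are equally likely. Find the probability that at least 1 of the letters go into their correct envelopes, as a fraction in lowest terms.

3641/5760

Favorable outcomes: Σ_{i≥1} C(8,i)·!(8-i) = 8·1854 + 28·265 + 56·44 + 70·9 + 56·2 + 28·1 + 8·0 + 1·1 = 25487.
Total outcomes: 8! = 40320.
Probability = 25487/40320 = 3641/5760.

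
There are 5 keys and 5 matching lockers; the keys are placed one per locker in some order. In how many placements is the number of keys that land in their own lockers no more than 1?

89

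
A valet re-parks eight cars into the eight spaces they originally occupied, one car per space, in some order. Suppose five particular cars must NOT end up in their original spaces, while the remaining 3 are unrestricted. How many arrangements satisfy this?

21234

Let A_j be the event that the j-th constrained one is fixed. By inclusion-exclusion over the 5 events:
Σ_{j=0}^{5} (-1)^j C(5,j)(8-j)!
= C(5,0)·8! - C(5,1)·7! + C(5,2)·6! - C(5,3)·5! + C(5,4)·4! - C(5,5)·3!
= 40320 - 25200 + 7200 - 1200 + 120 - 6
= 21234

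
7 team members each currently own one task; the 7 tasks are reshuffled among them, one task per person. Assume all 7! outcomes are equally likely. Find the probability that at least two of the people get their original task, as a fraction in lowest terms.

1331/5040

Favorable outcomes: Σ_{i≥2} C(7,i)·!(7-i) = 21·44 + 35·9 + 35·2 + 21·1 + 7·0 + 1·1 = 1331.
Total outcomes: 7! = 5040.
Probability = 1331/5040 = 1331/5040.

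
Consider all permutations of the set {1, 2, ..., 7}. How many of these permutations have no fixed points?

1854

Recurrence: !7 = 7·!6 + (-1)^7.
!7 = 7·265 - 1 = 1854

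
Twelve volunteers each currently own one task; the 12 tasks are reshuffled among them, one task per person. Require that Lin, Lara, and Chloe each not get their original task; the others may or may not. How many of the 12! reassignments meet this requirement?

369774720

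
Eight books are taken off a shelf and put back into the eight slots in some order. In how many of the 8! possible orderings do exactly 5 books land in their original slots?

112

Choose which 5 of the 8 are fixed: C(8,5) = 56.
The other 3 form a derangement: !3 = 2.
Total: 56 × 2 = 112.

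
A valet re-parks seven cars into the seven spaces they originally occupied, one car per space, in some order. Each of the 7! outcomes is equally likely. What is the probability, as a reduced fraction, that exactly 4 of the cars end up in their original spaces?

Favorable outcomes: C(7,4)·!3 = 35·2 = 70.
Total outcomes: 7! = 5040.
Probability = 70/5040 = 1/72.

1/72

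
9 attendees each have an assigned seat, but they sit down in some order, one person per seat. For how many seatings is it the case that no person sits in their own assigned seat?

133496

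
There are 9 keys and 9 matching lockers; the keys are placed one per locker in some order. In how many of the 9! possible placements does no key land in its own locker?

133496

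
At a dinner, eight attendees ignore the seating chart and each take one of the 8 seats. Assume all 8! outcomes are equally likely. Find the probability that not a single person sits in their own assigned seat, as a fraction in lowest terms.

2119/5760

Favorable outcomes: !8 = 14833.
Total outcomes: 8! = 40320.
Probability = 14833/40320 = 2119/5760.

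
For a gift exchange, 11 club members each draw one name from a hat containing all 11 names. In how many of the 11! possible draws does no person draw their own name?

14684570

By inclusion-exclusion, !11 = Σ (-1)^k · 11!/k! for k=0..11
= 11! - 11!/1! + 11!/2! - 11!/3! + 11!/4! - 11!/5! + 11!/6! - 11!/7! + 11!/8! - 11!/9! + 11!/10! - 11!/11!
= 39916800 - 39916800 + 19958400 - 6652800 + 1663200 - 332640 + 55440 - 7920 + 990 - 110 + 11 - 1
= 14684570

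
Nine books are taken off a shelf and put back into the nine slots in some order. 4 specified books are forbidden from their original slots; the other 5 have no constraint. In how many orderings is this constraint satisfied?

Let A_j be the event that the j-th constrained one is fixed. By inclusion-exclusion over the 4 events:
Σ_{j=0}^{4} (-1)^j C(4,j)(9-j)!
= C(4,0)·9! - C(4,1)·8! + C(4,2)·7! - C(4,3)·6! + C(4,4)·5!
= 362880 - 161280 + 30240 - 2880 + 120
= 229080

229080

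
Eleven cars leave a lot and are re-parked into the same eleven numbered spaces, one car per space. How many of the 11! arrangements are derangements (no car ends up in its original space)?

The number of derangements of 11 is !11 = Σ_{k=0}^{11} (-1)^k·11!/k!
= 11! - 11!/1! + 11!/2! - 11!/3! + 11!/4! - 11!/5! + 11!/6! - 11!/7! + 11!/8! - 11!/9! + 11!/10! - 11!/11!
= 39916800 - 39916800 + 19958400 - 6652800 + 1663200 - 332640 + 55440 - 7920 + 990 - 110 + 11 - 1
= 14684570

14684570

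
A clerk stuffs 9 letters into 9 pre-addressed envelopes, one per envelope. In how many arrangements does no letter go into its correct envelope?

133496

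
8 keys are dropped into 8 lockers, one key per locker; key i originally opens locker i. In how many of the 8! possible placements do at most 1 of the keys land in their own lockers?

29665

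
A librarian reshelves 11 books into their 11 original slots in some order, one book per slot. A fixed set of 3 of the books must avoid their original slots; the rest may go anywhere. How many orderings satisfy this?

30078720

Inclusion-exclusion on the 3 forbidden self-matches:
Σ_{j=0}^{3} (-1)^j C(3,j)(11-j)!
= C(3,0)·11! - C(3,1)·10! + C(3,2)·9! - C(3,3)·8!
= 39916800 - 10886400 + 1088640 - 40320
= 30078720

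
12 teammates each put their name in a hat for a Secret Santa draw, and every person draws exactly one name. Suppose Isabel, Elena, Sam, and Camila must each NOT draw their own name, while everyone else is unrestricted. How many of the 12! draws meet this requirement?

339696000

Let A_j be the event that the j-th constrained one is fixed. By inclusion-exclusion over the 4 events:
Σ_{j=0}^{4} (-1)^j C(4,j)(12-j)!
= C(4,0)·12! - C(4,1)·11! + C(4,2)·10! - C(4,3)·9! + C(4,4)·8!
= 479001600 - 159667200 + 21772800 - 1451520 + 40320
= 339696000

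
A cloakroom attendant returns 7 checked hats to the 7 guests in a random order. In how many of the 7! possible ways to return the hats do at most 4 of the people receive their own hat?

# with exactly i fixed is C(7,i)·!(7-i); sum over i=0..4:
  i=0: C(7,0)·!7 = 1·1854 = 1854
  i=1: C(7,1)·!6 = 7·265 = 1855
  i=2: C(7,2)·!5 = 21·44 = 924
  i=3: C(7,3)·!4 = 35·9 = 315
  i=4: C(7,4)·!3 = 35·2 = 70
Total = 5018.

5018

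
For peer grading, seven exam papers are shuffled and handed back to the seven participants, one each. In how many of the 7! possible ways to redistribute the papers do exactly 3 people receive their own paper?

315

Pick the 3 fixed positions: C(7,3) = 35 ways.
The other 4 form a derangement: !4 = 9.
Total: 35 × 9 = 315.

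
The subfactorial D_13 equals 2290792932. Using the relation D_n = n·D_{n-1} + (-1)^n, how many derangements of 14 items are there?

D_14 = 14·2290792932 + 1 = 32071101049.

32071101049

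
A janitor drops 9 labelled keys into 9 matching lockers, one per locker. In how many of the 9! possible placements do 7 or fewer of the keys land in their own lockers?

362879

Sum C(9,i)·!(9-i) for i = 0..7:
  i=0: C(9,0)·!9 = 1·133496 = 133496
  i=1: C(9,1)·!8 = 9·14833 = 133497
  i=2: C(9,2)·!7 = 36·1854 = 66744
  i=3: C(9,3)·!6 = 84·265 = 22260
  i=4: C(9,4)·!5 = 126·44 = 5544
  i=5: C(9,5)·!4 = 126·9 = 1134
  i=6: C(9,6)·!3 = 84·2 = 168
  i=7: C(9,7)·!2 = 36·1 = 36
Total = 362879.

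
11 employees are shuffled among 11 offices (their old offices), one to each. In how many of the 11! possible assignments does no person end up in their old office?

The number of derangements of 11 is !11 = Σ_{k=0}^{11} (-1)^k·11!/k!
= 11! - 11!/1! + 11!/2! - 11!/3! + 11!/4! - 11!/5! + 11!/6! - 11!/7! + 11!/8! - 11!/9! + 11!/10! - 11!/11!
= 39916800 - 39916800 + 19958400 - 6652800 + 1663200 - 332640 + 55440 - 7920 + 990 - 110 + 11 - 1
= 14684570

14684570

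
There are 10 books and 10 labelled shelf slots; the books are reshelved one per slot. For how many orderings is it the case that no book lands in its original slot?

!10 = 10! · Σ_{k=0}^{10} (-1)^k/k!
= 10! - 10!/1! + 10!/2! - 10!/3! + 10!/4! - 10!/5! + 10!/6! - 10!/7! + 10!/8! - 10!/9! + 10!/10!
= 3628800 - 3628800 + 1814400 - 604800 + 151200 - 30240 + 5040 - 720 + 90 - 10 + 1
= 1334961

1334961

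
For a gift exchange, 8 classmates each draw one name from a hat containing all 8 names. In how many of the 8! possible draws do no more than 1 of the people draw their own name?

Sum C(8,i)·!(8-i) for i = 0..1:
  i=0: C(8,0)·!8 = 1·14833 = 14833
  i=1: C(8,1)·!7 = 8·1854 = 14832
Total = 29665.

29665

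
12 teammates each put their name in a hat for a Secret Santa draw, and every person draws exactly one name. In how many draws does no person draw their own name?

!12 = 12! · Σ_{k=0}^{12} (-1)^k/k!
= 12! - 12!/1! + 12!/2! - 12!/3! + 12!/4! - 12!/5! + 12!/6! - 12!/7! + 12!/8! - 12!/9! + 12!/10! - 12!/11! + 12!/12!
= 479001600 - 479001600 + 239500800 - 79833600 + 19958400 - 3991680 + 665280 - 95040 + 11880 - 1320 + 132 - 12 + 1
= 176214841

176214841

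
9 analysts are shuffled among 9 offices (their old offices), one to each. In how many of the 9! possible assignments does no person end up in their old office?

133496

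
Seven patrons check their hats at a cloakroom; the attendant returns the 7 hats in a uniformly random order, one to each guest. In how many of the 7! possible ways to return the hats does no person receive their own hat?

1854

The number of derangements of 7 is !7 = Σ_{k=0}^{7} (-1)^k·7!/k!
= 7! - 7!/1! + 7!/2! - 7!/3! + 7!/4! - 7!/5! + 7!/6! - 7!/7!
= 5040 - 5040 + 2520 - 840 + 210 - 42 + 7 - 1
= 1854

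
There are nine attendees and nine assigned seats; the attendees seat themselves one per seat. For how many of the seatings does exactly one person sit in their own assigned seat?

Choose which one of the 9 is fixed: C(9,1) = 9.
The other 8 form a derangement: !8 = 14833.
Total: 9 × 14833 = 133497.

133497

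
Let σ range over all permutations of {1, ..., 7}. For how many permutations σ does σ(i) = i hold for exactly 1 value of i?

1855

Pick the single fixed position: C(7,1) = 7 ways.
The other 6 form a derangement: !6 = 265.
Total: 7 × 265 = 1855.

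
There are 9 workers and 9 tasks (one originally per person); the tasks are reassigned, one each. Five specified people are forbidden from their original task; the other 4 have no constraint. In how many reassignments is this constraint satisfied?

Let A_j be the event that the j-th constrained one is fixed. By inclusion-exclusion over the 5 events:
Σ_{j=0}^{5} (-1)^j C(5,j)(9-j)!
= C(5,0)·9! - C(5,1)·8! + C(5,2)·7! - C(5,3)·6! + C(5,4)·5! - C(5,5)·4!
= 362880 - 201600 + 50400 - 7200 + 600 - 24
= 205056

205056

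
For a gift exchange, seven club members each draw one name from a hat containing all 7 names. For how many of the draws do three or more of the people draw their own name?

407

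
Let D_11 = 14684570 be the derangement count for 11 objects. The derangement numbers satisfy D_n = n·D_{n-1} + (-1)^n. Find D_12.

176214841

D_12 = 12·14684570 + 1 = 176214841.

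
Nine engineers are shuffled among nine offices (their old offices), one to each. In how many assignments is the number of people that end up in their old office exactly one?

Pick the single fixed position: C(9,1) = 9 ways.
The remaining 8 must be deranged: !8 = 14833.
Total: 9 × 14833 = 133497.

133497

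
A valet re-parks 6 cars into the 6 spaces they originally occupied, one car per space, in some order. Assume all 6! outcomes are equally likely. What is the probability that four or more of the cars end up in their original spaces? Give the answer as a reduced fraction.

1/45

Favorable outcomes: Σ_{i≥4} C(6,i)·!(6-i) = 15·1 + 6·0 + 1·1 = 16.
Total outcomes: 6! = 720.
Probability = 16/720 = 1/45.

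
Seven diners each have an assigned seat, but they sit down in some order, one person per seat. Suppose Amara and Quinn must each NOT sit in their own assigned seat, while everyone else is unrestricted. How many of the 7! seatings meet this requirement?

3720

Let A_j be the event that the j-th constrained one is fixed. By inclusion-exclusion over the 2 events:
Σ_{j=0}^{2} (-1)^j C(2,j)(7-j)!
= C(2,0)·7! - C(2,1)·6! + C(2,2)·5!
= 5040 - 1440 + 120
= 3720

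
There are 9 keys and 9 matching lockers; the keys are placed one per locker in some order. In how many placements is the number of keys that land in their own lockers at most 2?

333737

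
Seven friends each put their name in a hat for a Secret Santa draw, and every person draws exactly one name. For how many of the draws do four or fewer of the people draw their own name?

5018

# with exactly i fixed is C(7,i)·!(7-i); sum over i=0..4:
  i=0: C(7,0)·!7 = 1·1854 = 1854
  i=1: C(7,1)·!6 = 7·265 = 1855
  i=2: C(7,2)·!5 = 21·44 = 924
  i=3: C(7,3)·!4 = 35·9 = 315
  i=4: C(7,4)·!3 = 35·2 = 70
Total = 5018.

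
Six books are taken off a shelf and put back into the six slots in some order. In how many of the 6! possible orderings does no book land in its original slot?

The number of derangements of 6 is !6 = Σ_{k=0}^{6} (-1)^k·6!/k!
= 6! - 6!/1! + 6!/2! - 6!/3! + 6!/4! - 6!/5! + 6!/6!
= 720 - 720 + 360 - 120 + 30 - 6 + 1
= 265

265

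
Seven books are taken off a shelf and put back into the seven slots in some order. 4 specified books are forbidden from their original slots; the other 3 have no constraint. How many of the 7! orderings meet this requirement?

2790

Let A_j be the event that the j-th constrained one is fixed. By inclusion-exclusion over the 4 events:
Σ_{j=0}^{4} (-1)^j C(4,j)(7-j)!
= C(4,0)·7! - C(4,1)·6! + C(4,2)·5! - C(4,3)·4! + C(4,4)·3!
= 5040 - 2880 + 720 - 96 + 6
= 2790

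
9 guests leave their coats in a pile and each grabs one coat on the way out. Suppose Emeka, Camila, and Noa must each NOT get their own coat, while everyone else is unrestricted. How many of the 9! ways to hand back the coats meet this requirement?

256320

Let A_j be the event that the j-th constrained one is fixed. By inclusion-exclusion over the 3 events:
Σ_{j=0}^{3} (-1)^j C(3,j)(9-j)!
= C(3,0)·9! - C(3,1)·8! + C(3,2)·7! - C(3,3)·6!
= 362880 - 120960 + 15120 - 720
= 256320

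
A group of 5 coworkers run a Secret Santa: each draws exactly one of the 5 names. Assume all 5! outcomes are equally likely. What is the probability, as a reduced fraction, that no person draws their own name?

Favorable outcomes: !5 = 44.
Total outcomes: 5! = 120.
Probability = 44/120 = 11/30.

11/30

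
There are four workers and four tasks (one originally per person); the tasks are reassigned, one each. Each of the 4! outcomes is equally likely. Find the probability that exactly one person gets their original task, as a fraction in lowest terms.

Favorable outcomes: C(4,1)·!3 = 4·2 = 8.
Total outcomes: 4! = 24.
Probability = 8/24 = 1/3.

1/3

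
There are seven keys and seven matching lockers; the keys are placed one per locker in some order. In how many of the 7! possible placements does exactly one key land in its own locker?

Choose which one of the 7 is fixed: C(7,1) = 7.
The remaining 6 must be deranged: !6 = 265.
Total: 7 × 265 = 1855.

1855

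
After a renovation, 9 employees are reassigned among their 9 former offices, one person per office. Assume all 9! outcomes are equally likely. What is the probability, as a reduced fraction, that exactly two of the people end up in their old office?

Favorable outcomes: C(9,2)·!7 = 36·1854 = 66744.
Total outcomes: 9! = 362880.
Probability = 66744/362880 = 103/560.

103/560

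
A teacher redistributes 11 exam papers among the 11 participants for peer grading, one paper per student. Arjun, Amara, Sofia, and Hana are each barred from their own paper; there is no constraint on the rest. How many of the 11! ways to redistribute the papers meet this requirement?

Let A_j be the event that the j-th constrained one is fixed. By inclusion-exclusion over the 4 events:
Σ_{j=0}^{4} (-1)^j C(4,j)(11-j)!
= C(4,0)·11! - C(4,1)·10! + C(4,2)·9! - C(4,3)·8! + C(4,4)·7!
= 39916800 - 14515200 + 2177280 - 161280 + 5040
= 27422640

27422640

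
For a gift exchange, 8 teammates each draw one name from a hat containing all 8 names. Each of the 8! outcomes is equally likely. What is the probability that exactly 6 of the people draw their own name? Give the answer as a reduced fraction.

Favorable outcomes: C(8,6)·!2 = 28·1 = 28.
Total outcomes: 8! = 40320.
Probability = 28/40320 = 1/1440.

1/1440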